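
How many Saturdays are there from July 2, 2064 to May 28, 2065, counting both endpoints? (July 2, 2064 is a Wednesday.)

47

July 2, 2064 is a Wednesday; the first Saturday on or after it is July 5, 2064 (3 days later).
From July 5, 2064 to May 28, 2065: 26 + 31 + 30 + 31 + 30 + 31 + 31 + 28 + 31 + 30 + 28 = 327 days (rest of July, August, September, October, November, December, January, February, March, April, May).
327 ÷ 7 = 46 full weeks with remainder 5, so 46 more Saturdays after the first → 47.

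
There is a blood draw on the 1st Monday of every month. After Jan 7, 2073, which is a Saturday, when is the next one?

Feb 6, 2073

Jan 2073 starts on a Sunday, so its 1st Monday is Jan 2, 2073 (1 day in).
That is not after Jan 7, 2073, so look at Feb 2073.
Feb 2073 starts on a Wednesday, so its 1st Monday is Feb 6, 2073 (5 days in).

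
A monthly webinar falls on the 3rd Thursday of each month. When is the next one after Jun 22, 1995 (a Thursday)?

Jun 1995 starts on a Thursday; its first Thursday is the 1st, so the 3rd Thursday is the 15th — Jun 15, 1995.
That is not after Jun 22, 1995, so look at Jul 1995.
Jul 1995 starts on a Saturday; its first Thursday is the 6th, so the 3rd Thursday is the 20th — Jul 20, 1995.

Jul 20, 1995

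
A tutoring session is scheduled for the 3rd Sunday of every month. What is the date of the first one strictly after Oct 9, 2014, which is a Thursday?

Oct 19, 2014

Oct 2014 starts on a Wednesday; its first Sunday is the 5th, so the 3rd Sunday is the 19th — Oct 19, 2014.
Oct 19, 2014 is after Oct 9, 2014, so that is the next one.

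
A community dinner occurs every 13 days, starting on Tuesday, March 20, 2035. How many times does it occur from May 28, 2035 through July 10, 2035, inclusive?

3

Occurrences land 13·i days after March 20, 2035 for i = 0, 1, 2, …
May 28, 2035 is 69 days after the start; 69 ÷ 13 = 5 remainder 4; since the remainder is 4, round up to i = 6. First occurrence in the window: #7 on June 6, 2035 (6×13 = 78 days in).
July 10, 2035 is 112 days after the start; 112 ÷ 13 = 8 remainder 8. Last occurrence in the window: #9 on July 2, 2035.
Occurrences #7 through #9: 3 in total.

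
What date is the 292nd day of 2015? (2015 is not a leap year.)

October 19, 2015

January has 31 days (292 − 31 = 261 remain).
February has 28 days (261 − 28 = 233 remain).
March has 31 days (233 − 31 = 202 remain).
April has 30 days (202 − 30 = 172 remain).
May has 31 days (172 − 31 = 141 remain).
June has 30 days (141 − 30 = 111 remain).
July has 31 days (111 − 31 = 80 remain).
August has 31 days (80 − 31 = 49 remain).
September has 30 days (49 − 30 = 19 remain).
19 into October → October 19.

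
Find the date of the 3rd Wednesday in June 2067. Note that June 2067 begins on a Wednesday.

June 2067 begins on a Wednesday, so the first Wednesday is June 1.
The 3rd Wednesday is 2 weeks later: 1 + 14 = 15.

15 June 2067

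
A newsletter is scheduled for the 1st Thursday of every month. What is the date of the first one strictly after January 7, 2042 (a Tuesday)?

January 2042 starts on a Wednesday, so its 1st Thursday is January 2, 2042 (1 day in).
That is not after January 7, 2042, so look at February 2042.
February 2042 starts on a Saturday, so its 1st Thursday is February 6, 2042 (5 days in).

February 6, 2042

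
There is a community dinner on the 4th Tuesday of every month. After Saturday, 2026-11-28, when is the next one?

November 2026 starts on a Sunday; its first Tuesday is the 3rd, so the 4th Tuesday is the 24th — 2026-11-24.
That is not after 2026-11-28, so look at December 2026.
December 2026 starts on a Tuesday; its first Tuesday is the 1st, so the 4th Tuesday is the 22nd — 2026-12-22.

2026-12-22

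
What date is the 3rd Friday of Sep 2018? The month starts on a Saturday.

Sep 21, 2018

Sep 2018 begins on a Saturday, so the first Friday is Sep 7 (6 days later).
The 3rd Friday is 2 weeks later: 7 + 14 = 21.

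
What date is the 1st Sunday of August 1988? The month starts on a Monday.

August 1988 begins on a Monday, so the first Sunday is August 7 (6 days later).

7 August 1988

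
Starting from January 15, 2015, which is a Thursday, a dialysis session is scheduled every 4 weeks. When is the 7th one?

July 2, 2015

The 7th occurrence is 6 intervals after the first: 6 × 28 = 168 days after January 15, 2015.
January has 31 days — 16 days to the end of January leaves 152.
February has 28 days (124 left).
March has 31 days (93 left).
April has 30 days (63 left).
May has 31 days (32 left).
June has 30 days (2 left).
2 days into July → July 2, 2015.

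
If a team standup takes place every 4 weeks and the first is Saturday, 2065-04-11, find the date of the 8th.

2065-10-24

The 8th occurrence is 7 intervals after the first: 7 × 28 = 196 days after 2065-04-11.
April has 30 days — 19 days to the end of April leaves 177.
May has 31 days (146 left).
June has 30 days (116 left).
July has 31 days (85 left).
August has 31 days (54 left).
September has 30 days (24 left).
24 days into October → 2065-10-24.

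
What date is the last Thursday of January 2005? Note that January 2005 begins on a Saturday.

January 2005 begins on a Saturday, so the first Thursday is January 6 (5 days later).
January 2005 has 31 days. Adding weeks: 6, 13, 20, 27 — the last one ≤ 31 is the 27th.

January 27, 2005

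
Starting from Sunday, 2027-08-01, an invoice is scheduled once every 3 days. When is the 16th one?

2027-09-15

The 16th occurrence is 15 intervals after the first: 15 × 3 = 45 days after 2027-08-01.
August has 31 days — 30 days to the end of August leaves 15.
15 days into September → 2027-09-15.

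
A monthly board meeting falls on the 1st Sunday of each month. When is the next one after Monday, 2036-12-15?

December 2036 starts on a Monday, so its 1st Sunday is 2036-12-07 (6 days in).
That is not after 2036-12-15, so look at January 2037.
January 2037 starts on a Thursday, so its 1st Sunday is 2037-01-04 (3 days in).

2037-01-04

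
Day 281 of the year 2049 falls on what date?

Oct 8, 2049

Jan has 31 days (281 − 31 = 250 remain).
Feb has 28 days (250 − 28 = 222 remain).
Mar has 31 days (222 − 31 = 191 remain).
Apr has 30 days (191 − 30 = 161 remain).
May has 31 days (161 − 31 = 130 remain).
Jun has 30 days (130 − 30 = 100 remain).
Jul has 31 days (100 − 31 = 69 remain).
Aug has 31 days (69 − 31 = 38 remain).
Sep has 30 days (38 − 30 = 8 remain).
8 into Oct → Oct 8.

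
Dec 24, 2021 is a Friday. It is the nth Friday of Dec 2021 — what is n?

Day 24 falls in week ⌈24/7⌉ of the month.
Days 1–7 hold the 1st Friday, 8–14 the 2nd, 15–21 the 3rd, 22–28 the 4th, 29–31 the 5th.
24 is in the range for the 4th.

4th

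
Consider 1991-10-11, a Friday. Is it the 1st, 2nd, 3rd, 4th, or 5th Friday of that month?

2nd

Day 11 falls in week ⌈11/7⌉ of the month.
Days 1–7 hold the 1st Friday, 8–14 the 2nd, 15–21 the 3rd, 22–28 the 4th, 29–31 the 5th.
11 is in the range for the 2nd.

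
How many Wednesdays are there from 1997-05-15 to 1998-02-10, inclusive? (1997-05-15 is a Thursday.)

1997-05-15 is a Thursday; the first Wednesday on or after it is 1997-05-21 (6 days later).
From 1997-05-21 to 1998-02-10: 10 + 30 + 31 + 31 + 30 + 31 + 30 + 31 + 31 + 10 = 265 days (rest of May, June, July, August, September, October, November, December, January, February).
265 ÷ 7 = 37 full weeks with remainder 6, so 37 more Wednesdays after the first → 38.

38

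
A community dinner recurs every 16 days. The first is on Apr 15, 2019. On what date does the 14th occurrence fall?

Nov 9, 2019

The 14th occurrence is 13 intervals after the first: 13 × 16 = 208 days after Apr 15, 2019.
Apr has 30 days — 15 days to the end of Apr leaves 193.
May has 31 days (162 left).
Jun has 30 days (132 left).
Jul has 31 days (101 left).
Aug has 31 days (70 left).
Sep has 30 days (40 left).
Oct has 31 days (9 left).
9 days into Nov → Nov 9, 2019.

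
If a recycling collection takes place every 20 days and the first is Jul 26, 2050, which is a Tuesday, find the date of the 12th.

The 12th occurrence is 11 intervals after the first: 11 × 20 = 220 days after Jul 26, 2050.
Jul has 31 days — 5 days to the end of Jul leaves 215.
Aug has 31 days (184 left).
Sep has 30 days (154 left).
Oct has 31 days (123 left).
Nov has 30 days (93 left).
Dec has 31 days (62 left).
Jan has 31 days (31 left).
Feb has 28 days (3 left).
3 days into Mar → Mar 3, 2051.

Mar 3, 2051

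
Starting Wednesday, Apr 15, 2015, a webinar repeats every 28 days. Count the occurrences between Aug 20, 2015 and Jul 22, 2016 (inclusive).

12

Occurrences land 28·i days after Apr 15, 2015 for i = 0, 1, 2, …
Aug 20, 2015 is 127 days after the start; 127 ÷ 28 = 4 remainder 15; since the remainder is 15, round up to i = 5. First occurrence in the window: #6 on Sep 2, 2015 (5×28 = 140 days in).
Jul 22, 2016 is 464 days after the start; 464 ÷ 28 = 16 remainder 16. Last occurrence in the window: #17 on Jul 6, 2016.
Occurrences #6 through #17: 12 in total.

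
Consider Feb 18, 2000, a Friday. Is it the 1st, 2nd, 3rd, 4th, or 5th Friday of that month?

3rd

Day 18 falls in week ⌈18/7⌉ of the month.
Days 1–7 hold the 1st Friday, 8–14 the 2nd, 15–21 the 3rd, 22–28 the 4th, 29–31 the 5th.
18 is in the range for the 3rd.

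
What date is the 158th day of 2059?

January has 31 days (158 − 31 = 127 remain).
February has 28 days (127 − 28 = 99 remain).
March has 31 days (99 − 31 = 68 remain).
April has 30 days (68 − 30 = 38 remain).
May has 31 days (38 − 31 = 7 remain).
7 into June → June 7.

7 June 2059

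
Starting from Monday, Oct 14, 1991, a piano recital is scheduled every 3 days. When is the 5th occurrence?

Oct 26, 1991

The 5th occurrence is 4 intervals after the first: 4 × 3 = 12 days after Oct 14, 1991.
12 days later is Oct 26, 1991.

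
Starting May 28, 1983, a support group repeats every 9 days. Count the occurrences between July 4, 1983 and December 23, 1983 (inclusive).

Occurrences land 9·i days after May 28, 1983 for i = 0, 1, 2, …
July 4, 1983 is 37 days after the start; 37 ÷ 9 = 4 remainder 1; since the remainder is 1, round up to i = 5. First occurrence in the window: #6 on July 12, 1983 (5×9 = 45 days in).
December 23, 1983 is 209 days after the start; 209 ÷ 9 = 23 remainder 2. Last occurrence in the window: #24 on December 21, 1983.
Occurrences #6 through #24: 19 in total.

19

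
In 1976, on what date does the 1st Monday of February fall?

February 2, 1976

The first Monday of February 1976 is February 2.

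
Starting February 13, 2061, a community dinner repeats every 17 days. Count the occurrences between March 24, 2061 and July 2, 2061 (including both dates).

Occurrences land 17·i days after February 13, 2061 for i = 0, 1, 2, …
March 24, 2061 is 39 days after the start; 39 ÷ 17 = 2 remainder 5; since the remainder is 5, round up to i = 3. First occurrence in the window: #4 on April 5, 2061 (3×17 = 51 days in).
July 2, 2061 is 139 days after the start; 139 ÷ 17 = 8 remainder 3. Last occurrence in the window: #9 on June 29, 2061.
Occurrences #4 through #9: 6 in total.

6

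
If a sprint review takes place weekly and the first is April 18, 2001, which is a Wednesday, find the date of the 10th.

The 10th occurrence is 9 intervals after the first: 9 × 7 = 63 days after April 18, 2001.
April has 30 days — 12 days to the end of April leaves 51.
May has 31 days (20 left).
20 days into June → June 20, 2001.

June 20, 2001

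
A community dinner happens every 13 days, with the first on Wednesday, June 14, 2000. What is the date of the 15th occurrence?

The 15th occurrence is 14 intervals after the first: 14 × 13 = 182 days after June 14, 2000.
June has 30 days — 16 days to the end of June leaves 166.
July has 31 days (135 left).
August has 31 days (104 left).
September has 30 days (74 left).
October has 31 days (43 left).
November has 30 days (13 left).
13 days into December → December 13, 2000.

December 13, 2000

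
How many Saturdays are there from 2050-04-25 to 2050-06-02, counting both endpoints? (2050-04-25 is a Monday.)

2050-04-25 is a Monday; the first Saturday on or after it is 2050-04-30 (5 days later).
From 2050-04-30 to 2050-06-02: 0 + 31 + 2 = 33 days (rest of April, May, June).
33 ÷ 7 = 4 full weeks with remainder 5, so 4 more Saturdays after the first → 5.

5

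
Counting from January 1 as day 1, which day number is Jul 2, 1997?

Days in months before Jul: 31 + 28 + 31 + 30 + 31 + 30 = 181.
Plus 2 days into Jul → day 183.

183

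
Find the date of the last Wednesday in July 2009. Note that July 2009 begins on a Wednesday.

July 2009 begins on a Wednesday, so the first Wednesday is July 1.
July 2009 has 31 days. Adding weeks: 1, 8, 15, 22, 29 — the last one ≤ 31 is the 29th.

2009-07-29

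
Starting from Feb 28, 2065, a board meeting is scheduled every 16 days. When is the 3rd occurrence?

Apr 1, 2065

The 3rd occurrence is 2 intervals after the first: 2 × 16 = 32 days after Feb 28, 2065.
Feb has 28 days — 0 days to the end of Feb leaves 32.
Mar has 31 days (1 left).
1 day into Apr → Apr 1, 2065.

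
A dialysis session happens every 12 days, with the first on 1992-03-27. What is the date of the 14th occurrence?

1992-08-30

The 14th occurrence is 13 intervals after the first: 13 × 12 = 156 days after 1992-03-27.
March has 31 days — 4 days to the end of March leaves 152.
April has 30 days (122 left).
May has 31 days (91 left).
June has 30 days (61 left).
July has 31 days (30 left).
30 days into August → 1992-08-30.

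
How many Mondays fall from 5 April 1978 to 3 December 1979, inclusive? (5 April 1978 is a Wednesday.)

5 April 1978 is a Wednesday; the first Monday on or after it is 10 April 1978 (5 days later).
From 10 April 1978 to 3 December 1979: 265 + 337 = 602 days (rest of 1978, to 3 December 1979 in 1979).
602 ÷ 7 = 86 full weeks with remainder 0, so 86 more Mondays after the first → 87.

87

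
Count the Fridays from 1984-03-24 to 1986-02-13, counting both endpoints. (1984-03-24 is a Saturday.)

98

1984-03-24 is a Saturday; the first Friday on or after it is 1984-03-30 (6 days later).
From 1984-03-30 to 1986-02-13: 276 + 365 + 44 = 685 days (rest of 1984, 1985, to 1986-02-13 in 1986).
685 ÷ 7 = 97 full weeks with remainder 6, so 97 more Fridays after the first → 98.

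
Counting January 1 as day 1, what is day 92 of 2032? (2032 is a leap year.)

Jan has 31 days (92 − 31 = 61 remain).
Feb has 29 days (61 − 29 = 32 remain).
Mar has 31 days (32 − 31 = 1 remain).
1 into Apr → Apr 1.

Apr 1, 2032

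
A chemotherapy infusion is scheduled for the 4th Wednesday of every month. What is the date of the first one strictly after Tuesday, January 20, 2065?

January 2065 starts on a Thursday; its first Wednesday is the 7th, so the 4th Wednesday is the 28th — January 28, 2065.
January 28, 2065 is after January 20, 2065, so that is the next one.

January 28, 2065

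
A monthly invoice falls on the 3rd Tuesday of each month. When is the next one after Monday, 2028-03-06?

2028-03-21

March 2028 starts on a Wednesday; its first Tuesday is the 7th, so the 3rd Tuesday is the 21st — 2028-03-21.
2028-03-21 is after 2028-03-06, so that is the next one.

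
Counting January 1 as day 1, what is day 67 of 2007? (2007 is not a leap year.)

Mar 8, 2007

Jan has 31 days (67 − 31 = 36 remain).
Feb has 28 days (36 − 28 = 8 remain).
8 into Mar → Mar 8.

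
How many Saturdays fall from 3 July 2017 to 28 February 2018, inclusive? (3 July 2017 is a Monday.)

3 July 2017 is a Monday; the first Saturday on or after it is 8 July 2017 (5 days later).
From 8 July 2017 to 28 February 2018: 23 + 31 + 30 + 31 + 30 + 31 + 31 + 28 = 235 days (rest of July, August, September, October, November, December, January, February).
235 ÷ 7 = 33 full weeks with remainder 4, so 33 more Saturdays after the first → 34.

34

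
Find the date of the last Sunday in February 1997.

The first Sunday of February 1997 is February 2.
February 1997 has 28 days. Adding weeks: 2, 9, 16, 23 — the last one ≤ 28 is the 23rd.

23 February 1997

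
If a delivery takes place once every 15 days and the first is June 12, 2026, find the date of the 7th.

The 7th occurrence is 6 intervals after the first: 6 × 15 = 90 days after June 12, 2026.
June has 30 days — 18 days to the end of June leaves 72.
July has 31 days (41 left).
August has 31 days (10 left).
10 days into September → September 10, 2026.

September 10, 2026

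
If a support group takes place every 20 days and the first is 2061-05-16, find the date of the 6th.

2061-08-24

The 6th occurrence is 5 intervals after the first: 5 × 20 = 100 days after 2061-05-16.
May has 31 days — 15 days to the end of May leaves 85.
June has 30 days (55 left).
July has 31 days (24 left).
24 days into August → 2061-08-24.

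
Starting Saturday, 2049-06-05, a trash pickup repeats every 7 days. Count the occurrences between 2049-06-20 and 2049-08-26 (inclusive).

Occurrences land 7·i days after 2049-06-05 for i = 0, 1, 2, …
2049-06-20 is 15 days after the start; 15 ÷ 7 = 2 remainder 1; since the remainder is 1, round up to i = 3. First occurrence in the window: #4 on 2049-06-26 (3×7 = 21 days in).
2049-08-26 is 82 days after the start; 82 ÷ 7 = 11 remainder 5. Last occurrence in the window: #12 on 2049-08-21.
Occurrences #4 through #12: 9 in total.

9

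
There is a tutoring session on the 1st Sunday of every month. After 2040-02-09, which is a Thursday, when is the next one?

2040-03-04

February 2040 starts on a Wednesday, so its 1st Sunday is 2040-02-05 (4 days in).
That is not after 2040-02-09, so look at March 2040.
March 2040 starts on a Thursday, so its 1st Sunday is 2040-03-04 (3 days in).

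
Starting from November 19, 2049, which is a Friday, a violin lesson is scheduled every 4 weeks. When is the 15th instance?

December 16, 2050

The 15th occurrence is 14 intervals after the first: 14 × 28 = 392 days after November 19, 2049.
November has 30 days — 11 days to the end of November leaves 381.
December has 31 days (350 left).
January has 31 days (319 left).
February has 28 days (291 left).
March has 31 days (260 left).
April has 30 days (230 left).
May has 31 days (199 left).
June has 30 days (169 left).
July has 31 days (138 left).
August has 31 days (107 left).
September has 30 days (77 left).
October has 31 days (46 left).
November has 30 days (16 left).
16 days into December → December 16, 2050.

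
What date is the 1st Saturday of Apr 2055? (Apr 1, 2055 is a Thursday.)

Apr 2055 begins on a Thursday, so the first Saturday is Apr 3 (2 days later).

Apr 3, 2055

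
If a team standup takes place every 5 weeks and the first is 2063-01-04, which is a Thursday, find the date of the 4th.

The 4th occurrence is 3 intervals after the first: 3 × 35 = 105 days after 2063-01-04.
January has 31 days — 27 days to the end of January leaves 78.
February has 28 days (50 left).
March has 31 days (19 left).
19 days into April → 2063-04-19.

2063-04-19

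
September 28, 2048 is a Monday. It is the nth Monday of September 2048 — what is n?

4th

Day 28 falls in week ⌈28/7⌉ of the month.
Days 1–7 hold the 1st Monday, 8–14 the 2nd, 15–21 the 3rd, 22–28 the 4th, 29–31 the 5th.
28 is in the range for the 4th.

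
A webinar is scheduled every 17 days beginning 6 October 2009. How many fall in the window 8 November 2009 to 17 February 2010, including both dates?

Occurrences land 17·i days after 6 October 2009 for i = 0, 1, 2, …
8 November 2009 is 33 days after the start; 33 ÷ 17 = 1 remainder 16; since the remainder is 16, round up to i = 2. First occurrence in the window: #3 on 9 November 2009 (2×17 = 34 days in).
17 February 2010 is 134 days after the start; 134 ÷ 17 = 7 remainder 15. Last occurrence in the window: #8 on 2 February 2010.
Occurrences #3 through #8: 6 in total.

6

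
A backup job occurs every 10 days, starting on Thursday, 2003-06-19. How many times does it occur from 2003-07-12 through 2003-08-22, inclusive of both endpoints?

4

Occurrences land 10·i days after 2003-06-19 for i = 0, 1, 2, …
2003-07-12 is 23 days after the start; 23 ÷ 10 = 2 remainder 3; since the remainder is 3, round up to i = 3. First occurrence in the window: #4 on 2003-07-19 (3×10 = 30 days in).
2003-08-22 is 64 days after the start; 64 ÷ 10 = 6 remainder 4. Last occurrence in the window: #7 on 2003-08-18.
Occurrences #4 through #7: 4 in total.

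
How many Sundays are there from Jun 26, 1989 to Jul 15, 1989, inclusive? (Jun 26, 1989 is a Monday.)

2

Jun 26, 1989 is a Monday; the first Sunday on or after it is Jul 2, 1989 (6 days later).
From Jul 2, 1989 to Jul 15, 1989 is 15 − 2 = 13 days.
13 ÷ 7 = 1 full weeks with remainder 6, so 1 more Sundays after the first → 2.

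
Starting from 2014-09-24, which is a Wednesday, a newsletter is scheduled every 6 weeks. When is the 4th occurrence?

The 4th occurrence is 3 intervals after the first: 3 × 42 = 126 days after 2014-09-24.
September has 30 days — 6 days to the end of September leaves 120.
October has 31 days (89 left).
November has 30 days (59 left).
December has 31 days (28 left).
28 days into January → 2015-01-28.

2015-01-28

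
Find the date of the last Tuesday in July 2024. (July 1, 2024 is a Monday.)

30 July 2024

July 2024 begins on a Monday, so the first Tuesday is July 2 (1 day later).
July 2024 has 31 days. Adding weeks: 2, 9, 16, 23, 30 — the last one ≤ 31 is the 30th.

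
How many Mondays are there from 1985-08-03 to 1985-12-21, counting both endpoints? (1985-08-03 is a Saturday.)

20

1985-08-03 is a Saturday; the first Monday on or after it is 1985-08-05 (2 days later).
From 1985-08-05 to 1985-12-21: 26 + 30 + 31 + 30 + 21 = 138 days (rest of August, September, October, November, December).
138 ÷ 7 = 19 full weeks with remainder 5, so 19 more Mondays after the first → 20.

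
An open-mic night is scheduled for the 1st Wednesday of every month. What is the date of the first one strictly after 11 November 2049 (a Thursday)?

1 December 2049

November 2049 starts on a Monday, so its 1st Wednesday is 3 November 2049 (2 days in).
That is not after 11 November 2049, so look at December 2049.
December 2049 starts on a Wednesday, so its 1st Wednesday is 1 December 2049.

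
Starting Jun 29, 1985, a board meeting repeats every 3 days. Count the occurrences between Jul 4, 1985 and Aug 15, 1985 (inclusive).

14

Occurrences land 3·i days after Jun 29, 1985 for i = 0, 1, 2, …
Jul 4, 1985 is 5 days after the start; 5 ÷ 3 = 1 remainder 2; since the remainder is 2, round up to i = 2. First occurrence in the window: #3 on Jul 5, 1985 (2×3 = 6 days in).
Aug 15, 1985 is 47 days after the start; 47 ÷ 3 = 15 remainder 2. Last occurrence in the window: #16 on Aug 13, 1985.
Occurrences #3 through #16: 14 in total.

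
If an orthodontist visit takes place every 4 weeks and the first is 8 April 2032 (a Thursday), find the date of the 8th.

21 October 2032

The 8th occurrence is 7 intervals after the first: 7 × 28 = 196 days after 8 April 2032.
April has 30 days — 22 days to the end of April leaves 174.
May has 31 days (143 left).
June has 30 days (113 left).
July has 31 days (82 left).
August has 31 days (51 left).
September has 30 days (21 left).
21 days into October → 21 October 2032.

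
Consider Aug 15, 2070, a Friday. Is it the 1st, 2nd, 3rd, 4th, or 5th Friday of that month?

3rd

Day 15 falls in week ⌈15/7⌉ of the month.
Days 1–7 hold the 1st Friday, 8–14 the 2nd, 15–21 the 3rd, 22–28 the 4th, 29–31 the 5th.
15 is in the range for the 3rd.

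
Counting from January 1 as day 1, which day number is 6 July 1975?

187

Days in months before July: 31 + 28 + 31 + 30 + 31 + 30 = 181.
Plus 6 days into July → day 187.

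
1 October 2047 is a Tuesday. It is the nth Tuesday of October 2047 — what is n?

1st

Day 1 falls in week ⌈1/7⌉ of the month.
Days 1–7 hold the 1st Tuesday, 8–14 the 2nd, 15–21 the 3rd, 22–28 the 4th, 29–31 the 5th.
1 is in the range for the 1st.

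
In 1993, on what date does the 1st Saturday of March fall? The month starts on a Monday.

March 6, 1993

March 1993 begins on a Monday, so the first Saturday is March 6 (5 days later).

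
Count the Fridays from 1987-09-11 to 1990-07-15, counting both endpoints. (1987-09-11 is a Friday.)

1987-09-11 is a Friday; the first Friday on or after it is 1987-09-11.
From 1987-09-11 to 1990-07-15: 111 + 366 + 365 + 196 = 1038 days (rest of 1987, 1988, 1989, to 1990-07-15 in 1990).
1038 ÷ 7 = 148 full weeks with remainder 2, so 148 more Fridays after the first → 149.

149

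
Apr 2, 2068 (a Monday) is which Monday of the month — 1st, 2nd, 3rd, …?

1st

Day 2 falls in week ⌈2/7⌉ of the month.
Days 1–7 hold the 1st Monday, 8–14 the 2nd, 15–21 the 3rd, 22–28 the 4th, 29–31 the 5th.
2 is in the range for the 1st.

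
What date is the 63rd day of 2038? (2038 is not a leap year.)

January has 31 days (63 − 31 = 32 remain).
February has 28 days (32 − 28 = 4 remain).
4 into March → March 4.

2038-03-04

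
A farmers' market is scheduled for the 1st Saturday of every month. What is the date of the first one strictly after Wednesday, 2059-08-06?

August 2059 starts on a Friday, so its 1st Saturday is 2059-08-02 (1 day in).
That is not after 2059-08-06, so look at September 2059.
September 2059 starts on a Monday, so its 1st Saturday is 2059-09-06 (5 days in).

2059-09-06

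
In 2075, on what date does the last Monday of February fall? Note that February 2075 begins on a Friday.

25 February 2075

February 2075 begins on a Friday, so the first Monday is February 4 (3 days later).
February 2075 has 28 days. Adding weeks: 4, 11, 18, 25 — the last one ≤ 28 is the 25th.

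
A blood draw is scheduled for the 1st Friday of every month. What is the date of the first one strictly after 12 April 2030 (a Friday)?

3 May 2030

April 2030 starts on a Monday, so its 1st Friday is 5 April 2030 (4 days in).
That is not after 12 April 2030, so look at May 2030.
May 2030 starts on a Wednesday, so its 1st Friday is 3 May 2030 (2 days in).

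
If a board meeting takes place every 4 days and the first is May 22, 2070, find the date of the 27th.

The 27th occurrence is 26 intervals after the first: 26 × 4 = 104 days after May 22, 2070.
May has 31 days — 9 days to the end of May leaves 95.
Jun has 30 days (65 left).
Jul has 31 days (34 left).
Aug has 31 days (3 left).
3 days into Sep → Sep 3, 2070.

Sep 3, 2070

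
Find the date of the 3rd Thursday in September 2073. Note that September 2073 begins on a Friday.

September 2073 begins on a Friday, so the first Thursday is September 7 (6 days later).
The 3rd Thursday is 2 weeks later: 7 + 14 = 21.

2073-09-21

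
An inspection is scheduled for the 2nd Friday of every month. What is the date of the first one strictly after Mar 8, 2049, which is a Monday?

Mar 2049 starts on a Monday; its first Friday is the 5th, so the 2nd Friday is the 12th — Mar 12, 2049.
Mar 12, 2049 is after Mar 8, 2049, so that is the next one.

Mar 12, 2049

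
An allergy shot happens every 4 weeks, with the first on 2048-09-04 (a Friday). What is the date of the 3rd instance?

2048-10-30

The 3rd occurrence is 2 intervals after the first: 2 × 28 = 56 days after 2048-09-04.
September has 30 days — 26 days to the end of September leaves 30.
30 days into October → 2048-10-30.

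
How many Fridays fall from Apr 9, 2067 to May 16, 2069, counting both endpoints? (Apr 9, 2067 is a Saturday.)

109

Apr 9, 2067 is a Saturday; the first Friday on or after it is Apr 15, 2067 (6 days later).
From Apr 15, 2067 to May 16, 2069: 260 + 366 + 136 = 762 days (rest of 2067, 2068, to May 16, 2069 in 2069).
762 ÷ 7 = 108 full weeks with remainder 6, so 108 more Fridays after the first → 109.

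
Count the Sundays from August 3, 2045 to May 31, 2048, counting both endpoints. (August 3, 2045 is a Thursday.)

August 3, 2045 is a Thursday; the first Sunday on or after it is August 6, 2045 (3 days later).
From August 6, 2045 to May 31, 2048: 147 + 365 + 365 + 152 = 1029 days (rest of 2045, 2046, 2047, to May 31, 2048 in 2048).
1029 ÷ 7 = 147 full weeks with remainder 0, so 147 more Sundays after the first → 148.

148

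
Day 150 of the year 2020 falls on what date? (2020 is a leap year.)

May 29, 2020

January has 31 days (150 − 31 = 119 remain).
February has 29 days (119 − 29 = 90 remain).
March has 31 days (90 − 31 = 59 remain).
April has 30 days (59 − 30 = 29 remain).
29 into May → May 29.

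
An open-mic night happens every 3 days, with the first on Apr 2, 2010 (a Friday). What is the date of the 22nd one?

Jun 4, 2010

The 22nd occurrence is 21 intervals after the first: 21 × 3 = 63 days after Apr 2, 2010.
Apr has 30 days — 28 days to the end of Apr leaves 35.
May has 31 days (4 left).
4 days into Jun → Jun 4, 2010.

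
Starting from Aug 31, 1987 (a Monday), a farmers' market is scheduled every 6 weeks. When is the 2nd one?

Oct 12, 1987

The 2nd occurrence is 1 interval after the first: 1 × 42 = 42 days after Aug 31, 1987.
Aug has 31 days — 0 days to the end of Aug leaves 42.
Sep has 30 days (12 left).
12 days into Oct → Oct 12, 1987.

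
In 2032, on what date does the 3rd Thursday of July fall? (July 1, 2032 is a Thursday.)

July 2032 begins on a Thursday, so the first Thursday is July 1.
The 3rd Thursday is 2 weeks later: 1 + 14 = 15.

July 15, 2032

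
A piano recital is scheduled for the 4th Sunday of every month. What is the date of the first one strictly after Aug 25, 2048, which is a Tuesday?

Sep 27, 2048

Aug 2048 starts on a Saturday; its first Sunday is the 2nd, so the 4th Sunday is the 23rd — Aug 23, 2048.
That is not after Aug 25, 2048, so look at Sep 2048.
Sep 2048 starts on a Tuesday; its first Sunday is the 6th, so the 4th Sunday is the 27th — Sep 27, 2048.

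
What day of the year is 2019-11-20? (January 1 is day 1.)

324

Days in months before November: 31 + 28 + 31 + 30 + 31 + 30 + 31 + 31 + 30 + 31 = 304.
Plus 20 days into November → day 324.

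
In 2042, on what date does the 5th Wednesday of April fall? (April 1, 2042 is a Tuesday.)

April 30, 2042

April 2042 begins on a Tuesday, so the first Wednesday is April 2 (1 day later).
The 5th Wednesday is 4 weeks later: 2 + 28 = 30.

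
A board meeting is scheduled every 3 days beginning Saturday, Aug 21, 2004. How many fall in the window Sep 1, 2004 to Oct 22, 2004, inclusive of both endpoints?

Occurrences land 3·i days after Aug 21, 2004 for i = 0, 1, 2, …
Sep 1, 2004 is 11 days after the start; 11 ÷ 3 = 3 remainder 2; since the remainder is 2, round up to i = 4. First occurrence in the window: #5 on Sep 2, 2004 (4×3 = 12 days in).
Oct 22, 2004 is 62 days after the start; 62 ÷ 3 = 20 remainder 2. Last occurrence in the window: #21 on Oct 20, 2004.
Occurrences #5 through #21: 17 in total.

17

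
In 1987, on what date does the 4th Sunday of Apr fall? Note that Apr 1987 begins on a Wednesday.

Apr 26, 1987

Apr 1987 begins on a Wednesday, so the first Sunday is Apr 5 (4 days later).
The 4th Sunday is 3 weeks later: 5 + 21 = 26.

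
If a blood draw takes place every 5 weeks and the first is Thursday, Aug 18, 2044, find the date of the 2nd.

Sep 22, 2044

The 2nd occurrence is 1 interval after the first: 1 × 35 = 35 days after Aug 18, 2044.
Aug has 31 days — 13 days to the end of Aug leaves 22.
22 days into Sep → Sep 22, 2044.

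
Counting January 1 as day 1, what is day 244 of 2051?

January has 31 days (244 − 31 = 213 remain).
February has 28 days (213 − 28 = 185 remain).
March has 31 days (185 − 31 = 154 remain).
April has 30 days (154 − 30 = 124 remain).
May has 31 days (124 − 31 = 93 remain).
June has 30 days (93 − 30 = 63 remain).
July has 31 days (63 − 31 = 32 remain).
August has 31 days (32 − 31 = 1 remain).
1 into September → September 1.

2051-09-01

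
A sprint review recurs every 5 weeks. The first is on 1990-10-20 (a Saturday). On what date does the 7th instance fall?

1991-05-18

The 7th occurrence is 6 intervals after the first: 6 × 35 = 210 days after 1990-10-20.
October has 31 days — 11 days to the end of October leaves 199.
November has 30 days (169 left).
December has 31 days (138 left).
January has 31 days (107 left).
February has 28 days (79 left).
March has 31 days (48 left).
April has 30 days (18 left).
18 days into May → 1991-05-18.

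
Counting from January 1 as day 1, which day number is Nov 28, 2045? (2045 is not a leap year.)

332

Days in months before Nov: 31 + 28 + 31 + 30 + 31 + 30 + 31 + 31 + 30 + 31 = 304.
Plus 28 days into Nov → day 332.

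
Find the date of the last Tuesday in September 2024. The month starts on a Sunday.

2024-09-24

September 2024 begins on a Sunday, so the first Tuesday is September 3 (2 days later).
September 2024 has 30 days. Adding weeks: 3, 10, 17, 24 — the last one ≤ 30 is the 24th.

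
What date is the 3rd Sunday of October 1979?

1979-10-21

The first Sunday of October 1979 is October 7.
The 3rd Sunday is 2 weeks later: 7 + 14 = 21.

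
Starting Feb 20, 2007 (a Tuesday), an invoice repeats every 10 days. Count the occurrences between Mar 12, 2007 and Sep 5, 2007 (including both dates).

Occurrences land 10·i days after Feb 20, 2007 for i = 0, 1, 2, …
Mar 12, 2007 is 20 days after the start; 20 ÷ 10 = 2 remainder 0. First occurrence in the window: #3 on Mar 12, 2007 (2×10 = 20 days in).
Sep 5, 2007 is 197 days after the start; 197 ÷ 10 = 19 remainder 7. Last occurrence in the window: #20 on Aug 29, 2007.
Occurrences #3 through #20: 18 in total.

18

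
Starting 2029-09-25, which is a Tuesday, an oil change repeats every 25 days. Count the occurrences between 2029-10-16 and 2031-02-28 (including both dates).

Occurrences land 25·i days after 2029-09-25 for i = 0, 1, 2, …
2029-10-16 is 21 days after the start; 21 ÷ 25 = 0 remainder 21; since the remainder is 21, round up to i = 1. First occurrence in the window: #2 on 2029-10-20 (1×25 = 25 days in).
2031-02-28 is 521 days after the start; 521 ÷ 25 = 20 remainder 21. Last occurrence in the window: #21 on 2031-02-07.
Occurrences #2 through #21: 20 in total.

20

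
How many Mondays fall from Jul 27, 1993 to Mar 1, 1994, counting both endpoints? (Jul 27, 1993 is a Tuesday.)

31

Jul 27, 1993 is a Tuesday; the first Monday on or after it is Aug 2, 1993 (6 days later).
From Aug 2, 1993 to Mar 1, 1994: 29 + 30 + 31 + 30 + 31 + 31 + 28 + 1 = 211 days (rest of Aug, Sep, Oct, Nov, Dec, Jan, Feb, Mar).
211 ÷ 7 = 30 full weeks with remainder 1, so 30 more Mondays after the first → 31.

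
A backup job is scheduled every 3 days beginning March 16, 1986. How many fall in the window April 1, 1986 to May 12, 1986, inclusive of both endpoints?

14

Occurrences land 3·i days after March 16, 1986 for i = 0, 1, 2, …
April 1, 1986 is 16 days after the start; 16 ÷ 3 = 5 remainder 1; since the remainder is 1, round up to i = 6. First occurrence in the window: #7 on April 3, 1986 (6×3 = 18 days in).
May 12, 1986 is 57 days after the start; 57 ÷ 3 = 19 remainder 0. Last occurrence in the window: #20 on May 12, 1986.
Occurrences #7 through #20: 14 in total.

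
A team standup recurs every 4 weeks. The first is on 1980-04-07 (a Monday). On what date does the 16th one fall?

1981-06-01

The 16th occurrence is 15 intervals after the first: 15 × 28 = 420 days after 1980-04-07.
April has 30 days — 23 days to the end of April leaves 397.
May has 31 days (366 left).
June has 30 days (336 left).
July has 31 days (305 left).
August has 31 days (274 left).
September has 30 days (244 left).
October has 31 days (213 left).
November has 30 days (183 left).
December has 31 days (152 left).
January has 31 days (121 left).
February has 28 days (93 left).
March has 31 days (62 left).
April has 30 days (32 left).
May has 31 days (1 left).
1 day into June → 1981-06-01.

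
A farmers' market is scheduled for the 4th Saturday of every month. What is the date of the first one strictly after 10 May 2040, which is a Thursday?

May 2040 starts on a Tuesday; its first Saturday is the 5th, so the 4th Saturday is the 26th — 26 May 2040.
26 May 2040 is after 10 May 2040, so that is the next one.

26 May 2040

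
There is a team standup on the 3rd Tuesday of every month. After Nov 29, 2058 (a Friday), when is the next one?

Dec 17, 2058

Nov 2058 starts on a Friday; its first Tuesday is the 5th, so the 3rd Tuesday is the 19th — Nov 19, 2058.
That is not after Nov 29, 2058, so look at Dec 2058.
Dec 2058 starts on a Sunday; its first Tuesday is the 3rd, so the 3rd Tuesday is the 17th — Dec 17, 2058.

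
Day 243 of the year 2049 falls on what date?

January has 31 days (243 − 31 = 212 remain).
February has 28 days (212 − 28 = 184 remain).
March has 31 days (184 − 31 = 153 remain).
April has 30 days (153 − 30 = 123 remain).
May has 31 days (123 − 31 = 92 remain).
June has 30 days (92 − 30 = 62 remain).
July has 31 days (62 − 31 = 31 remain).
31 into August → August 31.

August 31, 2049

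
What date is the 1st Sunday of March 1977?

6 March 1977

March 1977 begins on a Tuesday, so the first Sunday is March 6 (5 days later).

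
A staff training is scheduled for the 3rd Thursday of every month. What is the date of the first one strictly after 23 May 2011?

May 2011 starts on a Sunday; its first Thursday is the 5th, so the 3rd Thursday is the 19th — 19 May 2011.
That is not after 23 May 2011, so look at June 2011.
June 2011 starts on a Wednesday; its first Thursday is the 2nd, so the 3rd Thursday is the 16th — 16 June 2011.

16 June 2011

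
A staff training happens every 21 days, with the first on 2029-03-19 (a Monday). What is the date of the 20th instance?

The 20th occurrence is 19 intervals after the first: 19 × 21 = 399 days after 2029-03-19.
March has 31 days — 12 days to the end of March leaves 387.
April has 30 days (357 left).
May has 31 days (326 left).
June has 30 days (296 left).
July has 31 days (265 left).
August has 31 days (234 left).
September has 30 days (204 left).
October has 31 days (173 left).
November has 30 days (143 left).
December has 31 days (112 left).
January has 31 days (81 left).
February has 28 days (53 left).
March has 31 days (22 left).
22 days into April → 2030-04-22.

2030-04-22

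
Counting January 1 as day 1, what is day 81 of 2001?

Mar 22, 2001

Jan has 31 days (81 − 31 = 50 remain).
Feb has 28 days (50 − 28 = 22 remain).
22 into Mar → Mar 22.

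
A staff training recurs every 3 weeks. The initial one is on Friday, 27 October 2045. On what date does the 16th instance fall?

The 16th occurrence is 15 intervals after the first: 15 × 21 = 315 days after 27 October 2045.
October has 31 days — 4 days to the end of October leaves 311.
November has 30 days (281 left).
December has 31 days (250 left).
January has 31 days (219 left).
February has 28 days (191 left).
March has 31 days (160 left).
April has 30 days (130 left).
May has 31 days (99 left).
June has 30 days (69 left).
July has 31 days (38 left).
August has 31 days (7 left).
7 days into September → 7 September 2046.

7 September 2046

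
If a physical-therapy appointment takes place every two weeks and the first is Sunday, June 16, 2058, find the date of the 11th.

November 3, 2058

The 11th occurrence is 10 intervals after the first: 10 × 14 = 140 days after June 16, 2058.
June has 30 days — 14 days to the end of June leaves 126.
July has 31 days (95 left).
August has 31 days (64 left).
September has 30 days (34 left).
October has 31 days (3 left).
3 days into November → November 3, 2058.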